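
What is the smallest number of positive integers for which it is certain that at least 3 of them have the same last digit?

21

There are 10 possible last digits acting as pigeonholes.
With 10 × 2 = 20 positive integers we could place exactly 2 in each, with no class reaching 3.
One more forces some class to hold 3, so 20 + 1 = 21.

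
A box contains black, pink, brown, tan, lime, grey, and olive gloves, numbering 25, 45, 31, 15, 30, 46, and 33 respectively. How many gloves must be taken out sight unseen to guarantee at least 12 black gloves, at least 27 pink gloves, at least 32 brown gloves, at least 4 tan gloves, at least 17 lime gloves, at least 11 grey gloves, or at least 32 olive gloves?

The worst case stops just short of every target: 11 black, 26 pink, 31 brown, 3 tan, 16 lime, 10 grey, 31 olive — 11 + 26 + 31 + 3 + 16 + 10 + 31 = 128 gloves.
One more glove must push some color to its target, so 128 + 1 = 129.

129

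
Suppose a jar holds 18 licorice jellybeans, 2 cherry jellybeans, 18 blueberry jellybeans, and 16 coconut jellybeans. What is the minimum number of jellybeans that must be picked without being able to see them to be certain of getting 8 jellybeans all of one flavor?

Treat the 4 flavors as pigeonholes.
In the worst case we take at most 7 of each flavor, but all 2 cherry (fewer than 7), giving 7 + 2 + 7 + 7 = 23.
One more jellybean then forces some flavor to 8, so 23 + 1 = 24.

24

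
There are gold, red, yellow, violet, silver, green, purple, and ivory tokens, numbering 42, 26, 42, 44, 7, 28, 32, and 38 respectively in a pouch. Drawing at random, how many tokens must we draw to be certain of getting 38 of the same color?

In the worst case we take at most 37 of each color, but all 26 red, all 7 silver, all 28 green, and all 32 purple (fewer than 37), giving 37 + 26 + 37 + 37 + 7 + 28 + 32 + 37 = 241.
One more token then forces some color to 38, so 241 + 1 = 242.

242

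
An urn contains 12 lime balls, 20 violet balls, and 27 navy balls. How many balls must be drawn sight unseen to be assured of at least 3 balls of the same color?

7

Treat the 3 colors as pigeonholes.
The worst case takes 2 balls of each color without reaching 3 of any: 3 × 2 = 6.
The next ball must bring some color to 3, so 6 + 1 = 7.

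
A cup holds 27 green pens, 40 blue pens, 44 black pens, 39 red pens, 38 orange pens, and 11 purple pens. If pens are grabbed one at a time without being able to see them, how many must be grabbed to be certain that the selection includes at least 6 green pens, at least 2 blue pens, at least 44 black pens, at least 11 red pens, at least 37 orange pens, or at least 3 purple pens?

98

Each of the 6 ink colors has its own threshold; avoid all of them simultaneously.
The worst case stops just short of every target: 5 green, 1 blue, 43 black, 10 red, 36 orange, 2 purple — 5 + 1 + 43 + 10 + 36 + 2 = 97 pens.
One more pen must push some ink color to its target, so 97 + 1 = 98.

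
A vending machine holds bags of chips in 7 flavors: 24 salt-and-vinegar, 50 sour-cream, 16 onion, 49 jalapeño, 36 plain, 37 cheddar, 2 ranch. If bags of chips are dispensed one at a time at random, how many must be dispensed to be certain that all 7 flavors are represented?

The hardest flavor to obtain is ranch: we could draw every other bag of chips first — 214 − 2 = 212 bags of chips — without a single ranch one.
The next draw must be ranch, so 212 + 1 = 213.

213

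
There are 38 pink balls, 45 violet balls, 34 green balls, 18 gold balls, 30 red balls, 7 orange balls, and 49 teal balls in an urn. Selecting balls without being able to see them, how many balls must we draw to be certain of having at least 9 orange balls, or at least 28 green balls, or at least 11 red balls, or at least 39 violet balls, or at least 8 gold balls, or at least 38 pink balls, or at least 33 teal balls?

Each of the 7 colors has its own threshold; avoid all of them simultaneously.
The worst case stops just short of every target: 37 pink, 38 violet, 27 green, 7 gold, 10 red, all 7 orange, 32 teal — 37 + 38 + 27 + 7 + 10 + 7 + 32 = 158 balls.
One more ball must push some color to its target, so 158 + 1 = 159.

159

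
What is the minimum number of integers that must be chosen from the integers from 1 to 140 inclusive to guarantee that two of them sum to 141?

Partition {1, …, 140} into 70 pairs: {1,140}, {2,139}, …, {70,71}.
Choosing 70 integers — say the integers 1 through 70 — takes one from each pair and avoids the property.
Choosing 71 forces two into the same pair by pigeonhole, and those sum to 141. So 71.

71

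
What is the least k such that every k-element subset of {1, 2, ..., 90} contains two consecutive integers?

Partition {1, …, 90} into 45 pairs: {1,2}, {3,4}, …, {89,90}.
Choosing 45 integers — say the 45 even numbers 2, 4, …, 90 — takes one from each pair and avoids the property.
Choosing 46 forces two into the same pair by pigeonhole, and those are consecutive. So 46.

46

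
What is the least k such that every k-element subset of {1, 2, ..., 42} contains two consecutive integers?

22

Partition {1, …, 42} into 21 pairs: {1,2}, {3,4}, …, {41,42}.
Choosing 21 integers — say the 21 even numbers 2, 4, …, 42 — takes one from each pair and avoids the property.
Choosing 22 forces two into the same pair by pigeonhole, and those are consecutive. So 22.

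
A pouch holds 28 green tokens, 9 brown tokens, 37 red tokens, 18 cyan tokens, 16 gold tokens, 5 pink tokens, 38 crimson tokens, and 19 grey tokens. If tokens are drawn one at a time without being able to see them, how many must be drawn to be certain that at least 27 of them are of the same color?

146

In the worst case we take at most 26 of each color, but all 9 brown, all 18 cyan, all 16 gold, all 5 pink, and all 19 grey (fewer than 26), giving 26 + 9 + 26 + 18 + 16 + 5 + 26 + 19 = 145.
One more token then forces some color to 27, so 145 + 1 = 146.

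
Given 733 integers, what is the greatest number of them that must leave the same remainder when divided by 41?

If each of the 41 residue classes modulo 41 held at most 17, the total would be at most 41 × 17 = 697 < 733, a contradiction.
So at least one holds ⌈733/41⌉ = 18.

18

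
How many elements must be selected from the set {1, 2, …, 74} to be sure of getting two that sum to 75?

Partition {1, …, 74} into 37 pairs: {1,74}, {2,73}, …, {37,38}.
Choosing 37 integers — say the integers 1 through 37 — takes one from each pair and avoids the property.
Choosing 38 forces two into the same pair by pigeonhole, and those sum to 75. So 38.

38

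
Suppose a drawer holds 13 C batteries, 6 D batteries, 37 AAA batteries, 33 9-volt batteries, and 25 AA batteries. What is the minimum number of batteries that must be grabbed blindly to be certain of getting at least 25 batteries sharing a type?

92

In the worst case we take at most 24 of each type, but all 13 C and all 6 D (fewer than 24), giving 13 + 6 + 24 + 24 + 24 = 91.
One more battery then forces some type to 25, so 91 + 1 = 92.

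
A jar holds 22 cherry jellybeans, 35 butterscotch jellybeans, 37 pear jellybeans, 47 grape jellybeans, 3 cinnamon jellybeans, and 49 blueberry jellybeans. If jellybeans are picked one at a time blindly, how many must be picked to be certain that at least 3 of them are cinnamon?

193

The worst case draws every non-cinnamon jellybean first: 22 + 35 + 37 + 47 + 49 = 190.
The next 3 draws are then forced to be cinnamon, giving 190 + 3 = 193.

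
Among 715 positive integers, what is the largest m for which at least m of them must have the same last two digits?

8

There are 100 possible two-digit endings, which serve as the pigeonholes.
If each of the 100 possible two-digit endings held at most 7, the total would be at most 100 × 7 = 700 < 715, a contradiction.
So at least one holds ⌈715/100⌉ = 8.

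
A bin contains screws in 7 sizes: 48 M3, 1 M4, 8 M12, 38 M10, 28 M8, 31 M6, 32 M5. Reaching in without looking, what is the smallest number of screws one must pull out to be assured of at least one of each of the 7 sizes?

186

The hardest size to obtain is M4: we could draw every other screw first — 186 − 1 = 185 screws — without a single M4 one.
The next draw must be M4, so 185 + 1 = 186.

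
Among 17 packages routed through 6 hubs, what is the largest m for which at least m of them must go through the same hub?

If each of the 6 hubs held at most 2, the total would be at most 6 × 2 = 12 < 17, a contradiction.
So at least one holds ⌈17/6⌉ = 3.

3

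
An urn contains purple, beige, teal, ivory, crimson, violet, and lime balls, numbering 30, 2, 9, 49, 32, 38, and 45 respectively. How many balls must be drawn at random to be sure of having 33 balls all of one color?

170

Treat the 7 colors as pigeonholes.
In the worst case we take at most 32 of each color, but all 30 purple, all 2 beige, and all 9 teal (fewer than 32), giving 30 + 2 + 9 + 32 + 32 + 32 + 32 = 169.
One more ball then forces some color to 33, so 169 + 1 = 170.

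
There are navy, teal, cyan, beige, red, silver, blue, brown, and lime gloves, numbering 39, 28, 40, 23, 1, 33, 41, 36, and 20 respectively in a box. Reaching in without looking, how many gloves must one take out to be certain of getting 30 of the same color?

218

Treat the 9 colors as pigeonholes.
In the worst case we take at most 29 of each color, but all 28 teal, all 23 beige, all 1 red, and all 20 lime (fewer than 29), giving 29 + 28 + 29 + 23 + 1 + 29 + 29 + 29 + 20 = 217.
One more glove then forces some color to 30, so 217 + 1 = 218.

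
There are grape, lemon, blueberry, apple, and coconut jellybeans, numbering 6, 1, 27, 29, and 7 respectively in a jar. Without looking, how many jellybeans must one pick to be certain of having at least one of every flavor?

70

The hardest flavor to obtain is lemon: we could draw every other jellybean first — 70 − 1 = 69 jellybeans — without a single lemon one.
The next draw must be lemon, so 69 + 1 = 70.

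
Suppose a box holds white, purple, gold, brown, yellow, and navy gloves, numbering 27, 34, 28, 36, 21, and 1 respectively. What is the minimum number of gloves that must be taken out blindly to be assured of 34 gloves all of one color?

144

In the worst case we take at most 33 of each color, but all 27 white, all 28 gold, all 21 yellow, and all 1 navy (fewer than 33), giving 27 + 33 + 28 + 33 + 21 + 1 = 143.
One more glove then forces some color to 34, so 143 + 1 = 144.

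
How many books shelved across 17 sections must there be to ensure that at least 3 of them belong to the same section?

There are 17 sections acting as pigeonholes.
With 17 × 2 = 34 books we could place exactly 2 in each, with no class reaching 3.
One more forces some class to hold 3, so 34 + 1 = 35.

35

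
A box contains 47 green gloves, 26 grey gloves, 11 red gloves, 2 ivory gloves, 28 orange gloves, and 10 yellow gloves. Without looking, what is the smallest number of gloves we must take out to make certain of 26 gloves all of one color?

99

Treat the 6 colors as pigeonholes.
In the worst case we take at most 25 of each color, but all 11 red, all 2 ivory, and all 10 yellow (fewer than 25), giving 25 + 25 + 11 + 2 + 25 + 10 = 98.
One more glove then forces some color to 26, so 98 + 1 = 99.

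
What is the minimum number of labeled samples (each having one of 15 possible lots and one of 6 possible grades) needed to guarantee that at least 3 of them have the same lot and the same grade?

181

There are 15 × 6 = 90 (lot, grade) combinations acting as pigeonholes.
With 90 × 2 = 180 labeled samples we could place exactly 2 in each, with no (lot, grade) pair reaching 3.
One more forces some (lot, grade) pair to hold 3, so 180 + 1 = 181.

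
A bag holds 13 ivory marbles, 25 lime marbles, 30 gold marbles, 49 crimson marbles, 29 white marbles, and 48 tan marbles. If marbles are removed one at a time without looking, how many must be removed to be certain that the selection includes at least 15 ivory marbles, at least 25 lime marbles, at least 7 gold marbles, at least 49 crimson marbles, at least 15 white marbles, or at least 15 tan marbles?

Each of the 6 colors has its own threshold; avoid all of them simultaneously.
The worst case stops just short of every target: all 13 ivory, 24 lime, 6 gold, 48 crimson, 14 white, 14 tan — 13 + 24 + 6 + 48 + 14 + 14 = 119 marbles.
One more marble must push some color to its target, so 119 + 1 = 120.

120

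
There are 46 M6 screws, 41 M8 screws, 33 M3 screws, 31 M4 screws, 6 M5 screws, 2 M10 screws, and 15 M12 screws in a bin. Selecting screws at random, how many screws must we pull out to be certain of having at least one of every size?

173

The hardest size to obtain is M10: we could draw every other screw first — 174 − 2 = 172 screws — without a single M10 one.
The next draw must be M10, so 172 + 1 = 173.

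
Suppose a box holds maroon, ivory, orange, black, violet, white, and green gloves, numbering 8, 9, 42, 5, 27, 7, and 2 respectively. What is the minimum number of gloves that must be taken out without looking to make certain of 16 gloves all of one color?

In the worst case we take at most 15 of each color, but all 8 maroon, all 9 ivory, all 5 black, all 7 white, and all 2 green (fewer than 15), giving 8 + 9 + 15 + 5 + 15 + 7 + 2 = 61.
One more glove then forces some color to 16, so 61 + 1 = 62.

62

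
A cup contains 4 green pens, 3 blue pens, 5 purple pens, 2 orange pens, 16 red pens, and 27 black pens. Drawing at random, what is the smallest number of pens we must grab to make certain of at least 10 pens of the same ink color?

33

In the worst case we take at most 9 of each ink color, but all 4 green, all 3 blue, all 5 purple, and all 2 orange (fewer than 9), giving 4 + 3 + 5 + 2 + 9 + 9 = 32.
One more pen then forces some ink color to 10, so 32 + 1 = 33.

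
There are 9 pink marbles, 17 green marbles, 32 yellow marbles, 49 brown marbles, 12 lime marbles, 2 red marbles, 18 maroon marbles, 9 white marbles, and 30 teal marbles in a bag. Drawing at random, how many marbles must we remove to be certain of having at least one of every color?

177

The hardest color to obtain is red: we could draw every other marble first — 178 − 2 = 176 marbles — without a single red one.
The next draw must be red, so 176 + 1 = 177.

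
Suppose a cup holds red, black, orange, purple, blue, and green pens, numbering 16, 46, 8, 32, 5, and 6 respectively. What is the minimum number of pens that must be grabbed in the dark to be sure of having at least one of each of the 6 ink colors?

109

The hardest ink color to obtain is blue: we could draw every other pen first — 113 − 5 = 108 pens — without a single blue one.
The next draw must be blue, so 108 + 1 = 109.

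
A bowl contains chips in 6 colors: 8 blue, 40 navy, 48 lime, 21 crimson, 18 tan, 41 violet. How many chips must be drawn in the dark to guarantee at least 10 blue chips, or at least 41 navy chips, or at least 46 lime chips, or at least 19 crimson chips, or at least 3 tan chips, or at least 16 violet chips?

Each of the 6 colors has its own threshold; avoid all of them simultaneously.
The worst case stops just short of every target: all 8 blue, 40 navy, 45 lime, 18 crimson, 2 tan, 15 violet — 8 + 40 + 45 + 18 + 2 + 15 = 128 chips.
One more chip must push some color to its target, so 128 + 1 = 129.

129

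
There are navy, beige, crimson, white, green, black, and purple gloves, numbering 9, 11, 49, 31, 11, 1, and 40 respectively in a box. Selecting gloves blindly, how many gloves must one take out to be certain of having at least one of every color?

The hardest color to obtain is black: we could draw every other glove first — 152 − 1 = 151 gloves — without a single black one.
The next draw must be black, so 151 + 1 = 152.

152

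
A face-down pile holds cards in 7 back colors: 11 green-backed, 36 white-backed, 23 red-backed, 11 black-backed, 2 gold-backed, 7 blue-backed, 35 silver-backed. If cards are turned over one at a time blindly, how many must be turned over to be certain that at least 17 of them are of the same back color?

80

In the worst case we take at most 16 of each back color, but all 11 green-backed, all 11 black-backed, all 2 gold-backed, and all 7 blue-backed (fewer than 16), giving 11 + 16 + 16 + 11 + 2 + 7 + 16 = 79.
One more card then forces some back color to 17, so 79 + 1 = 80.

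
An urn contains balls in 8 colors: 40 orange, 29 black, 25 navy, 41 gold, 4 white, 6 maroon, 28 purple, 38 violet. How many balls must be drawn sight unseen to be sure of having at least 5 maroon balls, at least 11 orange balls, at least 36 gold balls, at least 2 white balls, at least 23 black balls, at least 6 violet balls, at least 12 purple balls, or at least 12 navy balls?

100

The worst case stops just short of every target: 10 orange, 22 black, 11 navy, 35 gold, 1 white, 4 maroon, 11 purple, 5 violet — 10 + 22 + 11 + 35 + 1 + 4 + 11 + 5 = 99 balls.
One more ball must push some color to its target, so 99 + 1 = 100.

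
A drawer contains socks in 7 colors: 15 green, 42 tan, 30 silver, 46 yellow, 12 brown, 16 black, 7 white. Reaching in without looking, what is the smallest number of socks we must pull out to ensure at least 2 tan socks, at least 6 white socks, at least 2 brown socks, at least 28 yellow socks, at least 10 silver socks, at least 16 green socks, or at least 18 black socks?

75

The worst case stops just short of every target: 15 green, 1 tan, 9 silver, 27 yellow, 1 brown, all 16 black, 5 white — 15 + 1 + 9 + 27 + 1 + 16 + 5 = 74 socks.
One more sock must push some color to its target, so 74 + 1 = 75.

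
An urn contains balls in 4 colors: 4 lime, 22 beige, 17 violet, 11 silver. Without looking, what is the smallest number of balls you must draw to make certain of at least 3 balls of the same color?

9

The worst case takes 2 balls of each color without reaching 3 of any: 4 × 2 = 8.
The next ball must bring some color to 3, so 8 + 1 = 9.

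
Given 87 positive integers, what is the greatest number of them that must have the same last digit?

There are 10 possible last digits, which serve as the pigeonholes.
If each of the 10 possible last digits held at most 8, the total would be at most 10 × 8 = 80 < 87, a contradiction.
So at least one holds ⌈87/10⌉ = 9.

9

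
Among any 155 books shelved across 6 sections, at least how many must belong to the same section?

The 155 books fall into 6 sections.
If each of the 6 sections held at most 25, the total would be at most 6 × 25 = 150 < 155, a contradiction.
So at least one holds ⌈155/6⌉ = 26.

26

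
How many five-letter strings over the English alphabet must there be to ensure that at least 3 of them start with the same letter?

There are 26 possible first letters acting as pigeonholes.
With 26 × 2 = 52 five-letter strings over the English alphabet we could place exactly 2 in each, with no class reaching 3.
One more forces some class to hold 3, so 52 + 1 = 53.

53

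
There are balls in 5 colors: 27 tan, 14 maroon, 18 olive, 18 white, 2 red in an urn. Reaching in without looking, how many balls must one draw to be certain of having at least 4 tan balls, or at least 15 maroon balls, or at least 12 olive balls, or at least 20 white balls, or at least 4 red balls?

Each of the 5 colors has its own threshold; avoid all of them simultaneously.
The worst case stops just short of every target: 3 tan, 14 maroon, 11 olive, all 18 white, all 2 red — 3 + 14 + 11 + 18 + 2 = 48 balls.
One more ball must push some color to its target, so 48 + 1 = 49.

49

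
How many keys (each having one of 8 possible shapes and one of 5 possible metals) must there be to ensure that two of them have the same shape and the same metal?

There are 8 × 5 = 40 (shape, metal) combinations acting as pigeonholes.
With 40 keys we could place one in each, avoiding any repeat.
One more forces some (shape, metal) pair to hold 2, so 40 + 1 = 41.

41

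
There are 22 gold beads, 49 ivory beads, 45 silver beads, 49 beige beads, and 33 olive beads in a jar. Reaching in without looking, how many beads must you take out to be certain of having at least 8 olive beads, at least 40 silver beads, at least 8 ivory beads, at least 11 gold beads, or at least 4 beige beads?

67

Each of the 5 colors has its own threshold; avoid all of them simultaneously.
The worst case stops just short of every target: 10 gold, 7 ivory, 39 silver, 3 beige, 7 olive — 10 + 7 + 39 + 3 + 7 = 66 beads.
One more bead must push some color to its target, so 66 + 1 = 67.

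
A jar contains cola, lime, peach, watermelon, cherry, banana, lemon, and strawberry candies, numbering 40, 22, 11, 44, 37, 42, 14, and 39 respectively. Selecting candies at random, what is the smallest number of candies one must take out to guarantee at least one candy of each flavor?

239

The hardest flavor to obtain is peach: we could draw every other candy first — 249 − 11 = 238 candies — without a single peach one.
The next draw must be peach, so 238 + 1 = 239.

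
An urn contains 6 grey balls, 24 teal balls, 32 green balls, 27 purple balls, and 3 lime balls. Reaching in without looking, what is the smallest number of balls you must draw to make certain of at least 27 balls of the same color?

86

Treat the 5 colors as pigeonholes.
In the worst case we take at most 26 of each color, but all 6 grey, all 24 teal, and all 3 lime (fewer than 26), giving 6 + 24 + 26 + 26 + 3 = 85.
One more ball then forces some color to 27, so 85 + 1 = 86.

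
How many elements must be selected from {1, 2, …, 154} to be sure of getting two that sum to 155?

Partition {1, …, 154} into 77 pairs: {1,154}, {2,153}, …, {77,78}.
Choosing 77 integers — say the integers 1 through 77 — takes one from each pair and avoids the property.
Choosing 78 forces two into the same pair by pigeonhole, and those sum to 155. So 78.

78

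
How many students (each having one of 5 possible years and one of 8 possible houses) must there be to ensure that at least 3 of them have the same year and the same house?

81

There are 5 × 8 = 40 (year, house) combinations acting as pigeonholes.
With 40 × 2 = 80 students we could place exactly 2 in each, with no (year, house) pair reaching 3.
One more forces some (year, house) pair to hold 3, so 80 + 1 = 81.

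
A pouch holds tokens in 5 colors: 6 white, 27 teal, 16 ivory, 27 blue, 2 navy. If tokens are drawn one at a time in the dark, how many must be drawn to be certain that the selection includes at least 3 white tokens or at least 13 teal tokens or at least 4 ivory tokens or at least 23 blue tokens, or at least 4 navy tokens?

The worst case stops just short of every target: 2 white, 12 teal, 3 ivory, 22 blue, all 2 navy — 2 + 12 + 3 + 22 + 2 = 41 tokens.
One more token must push some color to its target, so 41 + 1 = 42.

42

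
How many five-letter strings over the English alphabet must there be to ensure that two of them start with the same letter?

There are 26 possible first letters acting as pigeonholes.
With 26 five-letter strings over the English alphabet we could place one in each, avoiding any repeat.
One more forces some class to hold 2, so 26 + 1 = 27.

27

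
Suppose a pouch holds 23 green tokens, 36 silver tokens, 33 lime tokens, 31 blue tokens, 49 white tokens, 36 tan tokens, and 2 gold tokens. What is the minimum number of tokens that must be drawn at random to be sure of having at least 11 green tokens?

198

To avoid green tokens as long as possible, exhaust the other 6 colors first.
The worst case draws every non-green token first: 36 + 33 + 31 + 49 + 36 + 2 = 187.
The next 11 draws are then forced to be green, giving 187 + 11 = 198.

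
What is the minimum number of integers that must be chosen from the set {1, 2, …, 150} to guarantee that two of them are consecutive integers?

76

Partition {1, …, 150} into 75 pairs: {1,2}, {3,4}, …, {149,150}.
Choosing 75 integers — say the 75 even numbers 2, 4, …, 150 — takes one from each pair and avoids the property.
Choosing 76 forces two into the same pair by pigeonhole, and those are consecutive. So 76.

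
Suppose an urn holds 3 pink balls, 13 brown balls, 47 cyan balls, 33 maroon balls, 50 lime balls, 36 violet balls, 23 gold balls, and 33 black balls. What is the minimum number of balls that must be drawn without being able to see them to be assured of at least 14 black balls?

219

To avoid black balls as long as possible, exhaust the other 7 colors first.
The worst case draws every non-black ball first: 3 + 13 + 47 + 33 + 50 + 36 + 23 = 205.
The next 14 draws are then forced to be black, giving 205 + 14 = 219.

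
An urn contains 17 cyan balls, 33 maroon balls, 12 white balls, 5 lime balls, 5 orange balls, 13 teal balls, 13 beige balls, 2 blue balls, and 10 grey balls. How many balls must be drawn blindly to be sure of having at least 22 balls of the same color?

Treat the 9 colors as pigeonholes.
In the worst case we take at most 21 of each color, but all 17 cyan, all 12 white, all 5 lime, all 5 orange, all 13 teal, all 13 beige, all 2 blue, and all 10 grey (fewer than 21), giving 17 + 21 + 12 + 5 + 5 + 13 + 13 + 2 + 10 = 98.
One more ball then forces some color to 22, so 98 + 1 = 99.

99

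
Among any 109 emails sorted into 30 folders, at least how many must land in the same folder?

If each of the 30 folders held at most 3, the total would be at most 30 × 3 = 90 < 109, a contradiction.
So at least one holds ⌈109/30⌉ = 4.

4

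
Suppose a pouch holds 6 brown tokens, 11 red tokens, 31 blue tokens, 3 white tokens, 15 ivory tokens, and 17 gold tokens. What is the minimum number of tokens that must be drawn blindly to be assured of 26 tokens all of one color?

78

In the worst case we take at most 25 of each color, but all 6 brown, all 11 red, all 3 white, all 15 ivory, and all 17 gold (fewer than 25), giving 6 + 11 + 25 + 3 + 15 + 17 = 77.
One more token then forces some color to 26, so 77 + 1 = 78.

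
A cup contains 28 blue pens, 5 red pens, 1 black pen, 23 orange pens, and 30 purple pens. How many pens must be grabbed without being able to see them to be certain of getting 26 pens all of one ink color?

80

In the worst case we take at most 25 of each ink color, but all 5 red, all 1 black, and all 23 orange (fewer than 25), giving 25 + 5 + 1 + 23 + 25 = 79.
One more pen then forces some ink color to 26, so 79 + 1 = 80.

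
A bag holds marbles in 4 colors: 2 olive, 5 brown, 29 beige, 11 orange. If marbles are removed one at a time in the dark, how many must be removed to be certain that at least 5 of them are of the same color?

Treat the 4 colors as pigeonholes.
In the worst case we take at most 4 of each color, but all 2 olive (fewer than 4), giving 2 + 4 + 4 + 4 = 14.
One more marble then forces some color to 5, so 14 + 1 = 15.

15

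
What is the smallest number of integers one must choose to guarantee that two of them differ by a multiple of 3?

Two integers differ by a multiple of 3 exactly when they share a remainder mod 3.
There are 3 residue classes mod 3, so 3 integers can all lie in distinct classes.
One more integer must repeat a residue, giving a difference divisible by 3. So n = 3 + 1 = 4.

4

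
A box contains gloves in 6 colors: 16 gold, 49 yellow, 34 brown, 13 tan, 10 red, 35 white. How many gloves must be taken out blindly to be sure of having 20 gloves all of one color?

97

Treat the 6 colors as pigeonholes.
In the worst case we take at most 19 of each color, but all 16 gold, all 13 tan, and all 10 red (fewer than 19), giving 16 + 19 + 19 + 13 + 10 + 19 = 96.
One more glove then forces some color to 20, so 96 + 1 = 97.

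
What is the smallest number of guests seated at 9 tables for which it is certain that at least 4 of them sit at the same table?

There are 9 tables acting as pigeonholes.
With 9 × 3 = 27 guests we could place exactly 3 in each, with no class reaching 4.
One more forces some class to hold 4, so 27 + 1 = 28.

28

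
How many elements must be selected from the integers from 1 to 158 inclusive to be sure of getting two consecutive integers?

80

Partition {1, …, 158} into 79 pairs: {1,2}, {3,4}, …, {157,158}.
Choosing 79 integers — say the 79 even numbers 2, 4, …, 158 — takes one from each pair and avoids the property.
Choosing 80 forces two into the same pair by pigeonhole, and those are consecutive. So 80.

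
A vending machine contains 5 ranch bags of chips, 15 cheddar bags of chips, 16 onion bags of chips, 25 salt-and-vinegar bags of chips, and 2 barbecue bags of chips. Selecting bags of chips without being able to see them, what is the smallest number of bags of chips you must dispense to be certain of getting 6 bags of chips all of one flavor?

23

Treat the 5 flavors as pigeonholes.
In the worst case we take at most 5 of each flavor, but all 2 barbecue (fewer than 5), giving 5 + 5 + 5 + 5 + 2 = 22.
One more bag of chips then forces some flavor to 6, so 22 + 1 = 23.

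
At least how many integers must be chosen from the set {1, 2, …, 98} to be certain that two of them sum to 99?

50

Partition {1, …, 98} into 49 pairs: {1,98}, {2,97}, …, {49,50}.
Choosing 49 integers — say the integers 1 through 49 — takes one from each pair and avoids the property.
Choosing 50 forces two into the same pair by pigeonhole, and those sum to 99. So 50.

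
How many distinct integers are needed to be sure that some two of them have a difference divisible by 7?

8

Two integers differ by a multiple of 7 exactly when they share a remainder mod 7.
There are 7 residue classes mod 7, so 7 integers can all lie in distinct classes.
One more integer must repeat a residue, giving a difference divisible by 7. So n = 7 + 1 = 8.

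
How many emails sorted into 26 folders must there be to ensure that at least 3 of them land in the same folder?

There are 26 folders acting as pigeonholes.
With 26 × 2 = 52 emails we could place exactly 2 in each, with no class reaching 3.
One more forces some class to hold 3, so 52 + 1 = 53.

53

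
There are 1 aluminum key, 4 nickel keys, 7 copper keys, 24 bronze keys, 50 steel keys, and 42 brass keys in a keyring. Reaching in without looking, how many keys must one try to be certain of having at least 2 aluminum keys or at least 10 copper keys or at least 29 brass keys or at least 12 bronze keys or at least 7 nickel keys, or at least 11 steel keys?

The worst case stops just short of every target: 1 aluminum, all 4 nickel, all 7 copper, 11 bronze, 10 steel, 28 brass — 1 + 4 + 7 + 11 + 10 + 28 = 61 keys.
One more key must push some type to its target, so 61 + 1 = 62.

62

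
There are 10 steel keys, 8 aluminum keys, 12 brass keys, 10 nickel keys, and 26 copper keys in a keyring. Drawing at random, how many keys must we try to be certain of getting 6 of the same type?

26

Treat the 5 types as pigeonholes.
The worst case takes 5 keys of each type without reaching 6 of any: 5 × 5 = 25.
The next key must bring some type to 6, so 25 + 1 = 26.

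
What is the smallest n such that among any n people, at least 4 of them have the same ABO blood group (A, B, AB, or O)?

13

There are 4 ABO blood groups acting as pigeonholes.
With 4 × 3 = 12 people we could place exactly 3 in each, with no class reaching 4.
One more forces some class to hold 4, so 12 + 1 = 13.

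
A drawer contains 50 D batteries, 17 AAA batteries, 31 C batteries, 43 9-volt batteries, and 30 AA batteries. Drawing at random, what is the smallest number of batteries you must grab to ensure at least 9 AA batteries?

The worst case draws every non-AA battery first: 50 + 17 + 31 + 43 = 141.
The next 9 draws are then forced to be AA, giving 141 + 9 = 150.

150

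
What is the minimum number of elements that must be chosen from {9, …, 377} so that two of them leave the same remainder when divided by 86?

Use the pigeonhole principle on residue classes: group the integers by remainder mod 86; there are 86 residue classes, each nonempty in this range.
Choosing one from each class (86 integers) avoids any shared remainder.
One more choice must repeat a class, so two differ by a multiple of 86. Hence 86 + 1 = 87.

87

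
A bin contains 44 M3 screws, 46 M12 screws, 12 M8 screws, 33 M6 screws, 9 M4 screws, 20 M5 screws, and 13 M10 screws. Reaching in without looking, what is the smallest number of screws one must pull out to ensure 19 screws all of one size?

107

In the worst case we take at most 18 of each size, but all 12 M8, all 9 M4, and all 13 M10 (fewer than 18), giving 18 + 18 + 12 + 18 + 9 + 18 + 13 = 106.
One more screw then forces some size to 19, so 106 + 1 = 107.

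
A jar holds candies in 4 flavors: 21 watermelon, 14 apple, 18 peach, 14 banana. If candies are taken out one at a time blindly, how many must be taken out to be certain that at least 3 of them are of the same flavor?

9

The worst case takes 2 candies of each flavor without reaching 3 of any: 4 × 2 = 8.
The next candy must bring some flavor to 3, so 8 + 1 = 9.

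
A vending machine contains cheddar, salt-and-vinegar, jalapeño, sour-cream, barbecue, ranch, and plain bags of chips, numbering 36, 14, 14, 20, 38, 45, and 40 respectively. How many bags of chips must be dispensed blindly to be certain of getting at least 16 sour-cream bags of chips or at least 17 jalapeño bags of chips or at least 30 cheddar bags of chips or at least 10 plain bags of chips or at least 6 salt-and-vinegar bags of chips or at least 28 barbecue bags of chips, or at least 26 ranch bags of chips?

125

The worst case stops just short of every target: 29 cheddar, 5 salt-and-vinegar, all 14 jalapeño, 15 sour-cream, 27 barbecue, 25 ranch, 9 plain — 29 + 5 + 14 + 15 + 27 + 25 + 9 = 124 bags of chips.
One more bag of chips must push some flavor to its target, so 124 + 1 = 125.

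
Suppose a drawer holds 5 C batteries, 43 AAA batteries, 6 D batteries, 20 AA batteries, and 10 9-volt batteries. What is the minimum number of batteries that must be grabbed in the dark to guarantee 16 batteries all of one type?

52

In the worst case we take at most 15 of each type, but all 5 C, all 6 D, and all 10 9-volt (fewer than 15), giving 5 + 15 + 6 + 15 + 10 = 51.
One more battery then forces some type to 16, so 51 + 1 = 52.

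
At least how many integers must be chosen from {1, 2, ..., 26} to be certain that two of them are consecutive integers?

Partition {1, …, 26} into 13 pairs: {1,2}, {3,4}, …, {25,26}.
Choosing 13 integers — say the 13 even numbers 2, 4, …, 26 — takes one from each pair and avoids the property.
Choosing 14 forces two into the same pair by pigeonhole, and those are consecutive. So 14.

14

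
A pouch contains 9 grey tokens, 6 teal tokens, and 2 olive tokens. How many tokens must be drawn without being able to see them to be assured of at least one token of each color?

The hardest color to obtain is olive: we could draw every other token first — 17 − 2 = 15 tokens — without a single olive one.
The next draw must be olive, so 15 + 1 = 16.

16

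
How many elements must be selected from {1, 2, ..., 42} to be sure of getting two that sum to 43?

Partition {1, …, 42} into 21 pairs: {1,42}, {2,41}, …, {21,22}.
Choosing 21 integers — say the integers 1 through 21 — takes one from each pair and avoids the property.
Choosing 22 forces two into the same pair by pigeonhole, and those sum to 43. So 22.

22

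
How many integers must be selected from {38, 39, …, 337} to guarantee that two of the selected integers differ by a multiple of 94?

Use the pigeonhole principle on residue classes: group the integers by remainder mod 94; there are 94 residue classes, each nonempty in this range.
Choosing one from each class (94 integers) avoids any shared remainder.
One more choice must repeat a class, so two differ by a multiple of 94. Hence 94 + 1 = 95.

95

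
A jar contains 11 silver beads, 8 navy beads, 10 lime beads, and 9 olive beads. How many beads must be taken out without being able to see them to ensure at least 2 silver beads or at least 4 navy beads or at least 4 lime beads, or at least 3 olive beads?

The worst case stops just short of every target: 1 silver, 3 navy, 3 lime, 2 olive — 1 + 3 + 3 + 2 = 9 beads.
One more bead must push some color to its target, so 9 + 1 = 10.

10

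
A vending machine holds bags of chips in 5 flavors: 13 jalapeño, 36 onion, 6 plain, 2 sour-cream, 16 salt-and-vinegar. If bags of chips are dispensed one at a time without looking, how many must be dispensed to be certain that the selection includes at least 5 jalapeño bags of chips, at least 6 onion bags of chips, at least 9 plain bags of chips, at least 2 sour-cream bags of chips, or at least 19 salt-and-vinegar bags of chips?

33

The worst case stops just short of every target: 4 jalapeño, 5 onion, all 6 plain, 1 sour-cream, all 16 salt-and-vinegar — 4 + 5 + 6 + 1 + 16 = 32 bags of chips.
One more bag of chips must push some flavor to its target, so 32 + 1 = 33.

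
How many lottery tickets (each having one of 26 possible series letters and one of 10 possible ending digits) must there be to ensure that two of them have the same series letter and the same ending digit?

261

There are 26 × 10 = 260 (series letter, ending digit) combinations acting as pigeonholes.
With 260 lottery tickets we could place one in each, avoiding any repeat.
One more forces some (series letter, ending digit) pair to hold 2, so 260 + 1 = 261.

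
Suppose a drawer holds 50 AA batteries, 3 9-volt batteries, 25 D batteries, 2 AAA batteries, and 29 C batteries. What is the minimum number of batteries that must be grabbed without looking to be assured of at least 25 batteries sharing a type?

78

Treat the 5 types as pigeonholes.
In the worst case we take at most 24 of each type, but all 3 9-volt and all 2 AAA (fewer than 24), giving 24 + 3 + 24 + 2 + 24 = 77.
One more battery then forces some type to 25, so 77 + 1 = 78.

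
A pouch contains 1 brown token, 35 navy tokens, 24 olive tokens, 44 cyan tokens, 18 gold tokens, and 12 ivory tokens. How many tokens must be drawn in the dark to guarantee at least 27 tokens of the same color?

108

In the worst case we take at most 26 of each color, but all 1 brown, all 24 olive, all 18 gold, and all 12 ivory (fewer than 26), giving 1 + 26 + 24 + 26 + 18 + 12 = 107.
One more token then forces some color to 27, so 107 + 1 = 108.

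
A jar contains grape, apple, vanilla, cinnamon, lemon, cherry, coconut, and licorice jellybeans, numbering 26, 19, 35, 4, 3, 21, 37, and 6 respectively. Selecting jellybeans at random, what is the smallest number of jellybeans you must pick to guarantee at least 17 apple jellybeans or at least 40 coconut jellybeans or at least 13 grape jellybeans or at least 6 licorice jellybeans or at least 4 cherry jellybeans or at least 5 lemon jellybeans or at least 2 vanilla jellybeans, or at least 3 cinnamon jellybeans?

80

The worst case stops just short of every target: 12 grape, 16 apple, 1 vanilla, 2 cinnamon, all 3 lemon, 3 cherry, all 37 coconut, 5 licorice — 12 + 16 + 1 + 2 + 3 + 3 + 37 + 5 = 79 jellybeans.
One more jellybean must push some flavor to its target, so 79 + 1 = 80.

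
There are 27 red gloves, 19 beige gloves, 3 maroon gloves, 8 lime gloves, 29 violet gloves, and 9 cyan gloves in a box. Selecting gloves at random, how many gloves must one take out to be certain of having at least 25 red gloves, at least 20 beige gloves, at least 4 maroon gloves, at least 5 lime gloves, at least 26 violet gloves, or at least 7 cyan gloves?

Each of the 6 colors has its own threshold; avoid all of them simultaneously.
The worst case stops just short of every target: 24 red, 19 beige, 3 maroon, 4 lime, 25 violet, 6 cyan — 24 + 19 + 3 + 4 + 25 + 6 = 81 gloves.
One more glove must push some color to its target, so 81 + 1 = 82.

82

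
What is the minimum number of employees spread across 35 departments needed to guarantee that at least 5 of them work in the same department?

141

There are 35 departments acting as pigeonholes.
With 35 × 4 = 140 employees we could place exactly 4 in each, with no class reaching 5.
One more forces some class to hold 5, so 140 + 1 = 141.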